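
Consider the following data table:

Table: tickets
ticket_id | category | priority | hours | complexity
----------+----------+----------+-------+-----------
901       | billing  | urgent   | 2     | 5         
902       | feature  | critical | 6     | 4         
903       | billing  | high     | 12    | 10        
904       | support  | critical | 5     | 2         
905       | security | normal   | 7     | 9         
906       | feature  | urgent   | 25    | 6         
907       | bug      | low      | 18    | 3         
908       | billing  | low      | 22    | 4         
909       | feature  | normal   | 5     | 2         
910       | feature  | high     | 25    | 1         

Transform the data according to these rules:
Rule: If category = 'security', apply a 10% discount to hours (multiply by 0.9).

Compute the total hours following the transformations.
126.3

Step 1: Records with category = 'security' have total hours = 7
Step 2: Apply multiplier: 7 × 0.9 = 6.3
Step 3: Other records total: 120
Step 4: Final sum = 6.3 + 120 = 126.3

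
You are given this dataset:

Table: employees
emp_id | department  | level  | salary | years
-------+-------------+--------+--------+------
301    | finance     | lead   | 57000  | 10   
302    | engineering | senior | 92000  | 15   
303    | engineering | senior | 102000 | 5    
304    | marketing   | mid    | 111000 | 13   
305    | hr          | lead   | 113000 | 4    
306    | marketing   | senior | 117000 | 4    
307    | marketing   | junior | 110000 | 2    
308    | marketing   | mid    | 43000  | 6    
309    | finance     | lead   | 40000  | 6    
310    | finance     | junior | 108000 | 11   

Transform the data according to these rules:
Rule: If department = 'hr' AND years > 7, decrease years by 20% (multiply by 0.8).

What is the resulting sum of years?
76

Step 1: Find records where department = 'hr' AND years > 7
Step 2: 0 records match, summing to 0
Step 3: After multiplier: 0 × 0.8 = 0.0
Step 4: Unaffected records sum: 76
Step 5: Final sum = 0.0 + 76 = 76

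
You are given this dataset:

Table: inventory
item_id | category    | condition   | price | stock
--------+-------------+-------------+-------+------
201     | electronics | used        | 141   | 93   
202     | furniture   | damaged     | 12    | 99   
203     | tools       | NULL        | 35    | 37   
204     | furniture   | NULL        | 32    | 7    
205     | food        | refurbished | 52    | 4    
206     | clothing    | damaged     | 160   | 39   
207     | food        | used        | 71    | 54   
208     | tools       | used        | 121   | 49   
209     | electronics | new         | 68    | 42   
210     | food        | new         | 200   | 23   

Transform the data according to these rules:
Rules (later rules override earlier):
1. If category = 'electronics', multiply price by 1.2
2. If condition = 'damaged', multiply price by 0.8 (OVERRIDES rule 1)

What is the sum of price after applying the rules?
899.4

Step 1: Rule 2 takes priority for records with condition = 'damaged'
  - 2 records: 172 × 0.8 = 137.6
Step 2: Rule 1 applies to remaining records with category = 'electronics'
  - 2 records: 209 × 1.2 = 250.8
Step 3: Other records unchanged: 511
Step 4: Final sum = 137.6 + 250.8 + 511 = 899.4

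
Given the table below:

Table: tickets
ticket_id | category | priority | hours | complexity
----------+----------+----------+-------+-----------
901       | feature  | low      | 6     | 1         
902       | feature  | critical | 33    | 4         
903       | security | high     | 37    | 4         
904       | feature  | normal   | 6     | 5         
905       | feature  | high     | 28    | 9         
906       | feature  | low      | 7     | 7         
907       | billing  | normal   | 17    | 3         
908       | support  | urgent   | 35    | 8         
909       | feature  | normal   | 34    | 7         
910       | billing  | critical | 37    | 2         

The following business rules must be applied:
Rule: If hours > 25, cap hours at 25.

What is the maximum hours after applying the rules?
25

Step 1: Original maximum hours = 37
Step 2: Apply cap at 25
Step 3: 6 records had hours > 25 and were capped
Step 4: Maximum after transformation = 25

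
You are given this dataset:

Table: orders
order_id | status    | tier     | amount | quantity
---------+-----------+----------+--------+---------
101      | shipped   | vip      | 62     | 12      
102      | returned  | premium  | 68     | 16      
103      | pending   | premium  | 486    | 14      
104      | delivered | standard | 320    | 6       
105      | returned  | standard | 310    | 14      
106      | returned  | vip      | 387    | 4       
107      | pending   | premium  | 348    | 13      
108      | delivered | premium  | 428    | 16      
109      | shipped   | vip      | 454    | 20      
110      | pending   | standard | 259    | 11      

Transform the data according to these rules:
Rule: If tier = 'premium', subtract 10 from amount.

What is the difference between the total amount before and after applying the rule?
40

Step 1: Original sum of amount = 3122
Step 2: 4 records have tier = 'premium'
Step 3: Each affected record changes by -10
Step 4: Total change = 4 × -10 = -40
Step 5: New sum = 3122 + -40 = 3082
Step 6: Difference = |3082 - 3122| = 40
        (Sum decreased by 40)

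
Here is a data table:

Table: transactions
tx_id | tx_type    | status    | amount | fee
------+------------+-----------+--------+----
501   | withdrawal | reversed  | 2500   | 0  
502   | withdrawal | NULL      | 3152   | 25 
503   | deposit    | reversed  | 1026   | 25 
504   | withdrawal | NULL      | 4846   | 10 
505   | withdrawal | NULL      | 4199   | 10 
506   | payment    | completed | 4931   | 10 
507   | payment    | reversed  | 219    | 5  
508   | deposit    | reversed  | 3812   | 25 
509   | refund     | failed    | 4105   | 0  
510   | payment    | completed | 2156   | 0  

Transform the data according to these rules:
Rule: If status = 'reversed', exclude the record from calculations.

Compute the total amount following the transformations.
23389

Step 1: Identify records where status = 'reversed'
Step 2: The excluded records sum to 7557
Step 3: Original total amount = 30946
Step 4: Remaining total = 30946 - 7557 = 23389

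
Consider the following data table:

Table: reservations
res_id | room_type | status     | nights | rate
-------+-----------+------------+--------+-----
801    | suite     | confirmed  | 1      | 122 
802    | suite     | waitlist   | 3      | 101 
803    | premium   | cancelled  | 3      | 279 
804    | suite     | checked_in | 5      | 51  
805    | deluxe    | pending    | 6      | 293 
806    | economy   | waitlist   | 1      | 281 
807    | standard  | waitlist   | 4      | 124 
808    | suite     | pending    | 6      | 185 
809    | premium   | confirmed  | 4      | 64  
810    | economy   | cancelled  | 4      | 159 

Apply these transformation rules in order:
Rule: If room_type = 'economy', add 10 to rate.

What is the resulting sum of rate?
1679

Step 1: Count records where room_type = 'economy': 2
Step 2: Total bonus added: 2 × 10 = 20
Step 3: Original sum of rate: 1659
Step 4: Final sum = 1659 + 20 = 1679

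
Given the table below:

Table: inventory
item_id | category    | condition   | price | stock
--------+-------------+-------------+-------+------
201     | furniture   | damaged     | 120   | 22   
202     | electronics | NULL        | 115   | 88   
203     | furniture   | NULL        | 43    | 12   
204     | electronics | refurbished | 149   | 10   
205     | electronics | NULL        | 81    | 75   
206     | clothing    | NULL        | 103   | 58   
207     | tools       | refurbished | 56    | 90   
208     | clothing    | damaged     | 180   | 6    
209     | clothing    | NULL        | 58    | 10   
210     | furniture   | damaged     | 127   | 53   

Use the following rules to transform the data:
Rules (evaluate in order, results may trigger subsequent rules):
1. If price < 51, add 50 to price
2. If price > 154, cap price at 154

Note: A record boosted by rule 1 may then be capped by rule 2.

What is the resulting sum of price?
1056

Step 1: Apply rule 1 to records with price < 51
  - 1 records get bonus of 50
  - Of these, 0 records then exceed 154 and get capped
Step 2: Apply rule 2 to records with price > 154
  - 1 records (original) are capped
Step 3: Calculate final sum = 1056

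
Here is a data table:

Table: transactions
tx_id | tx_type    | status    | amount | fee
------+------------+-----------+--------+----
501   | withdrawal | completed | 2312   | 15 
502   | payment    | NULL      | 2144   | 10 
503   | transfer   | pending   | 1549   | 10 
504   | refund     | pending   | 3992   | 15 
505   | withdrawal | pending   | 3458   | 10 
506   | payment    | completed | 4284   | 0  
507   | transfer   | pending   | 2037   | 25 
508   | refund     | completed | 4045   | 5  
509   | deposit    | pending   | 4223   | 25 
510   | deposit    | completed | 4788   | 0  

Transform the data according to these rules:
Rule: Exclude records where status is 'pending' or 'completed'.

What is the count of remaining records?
1

Step 1: Count records to exclude
  - 5 (pending) + 4 (completed) = 9 records
Step 2: Total records: 10
Step 3: Remaining = 10 - 9 = 1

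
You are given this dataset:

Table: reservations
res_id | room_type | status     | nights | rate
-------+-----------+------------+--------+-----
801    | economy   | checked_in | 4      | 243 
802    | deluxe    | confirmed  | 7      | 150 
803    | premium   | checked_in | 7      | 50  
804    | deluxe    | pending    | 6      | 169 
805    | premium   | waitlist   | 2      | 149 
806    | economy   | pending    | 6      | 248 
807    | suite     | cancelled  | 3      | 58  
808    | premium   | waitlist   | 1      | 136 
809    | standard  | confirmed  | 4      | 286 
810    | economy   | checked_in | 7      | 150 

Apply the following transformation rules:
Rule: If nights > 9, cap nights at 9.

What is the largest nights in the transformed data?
7

Step 1: Original maximum nights = 7
Step 2: Check cap of 9 against maximum
Step 3: No records exceed the cap (max 7 <= cap 9), so no capping applies
Step 4: Maximum after transformation = 7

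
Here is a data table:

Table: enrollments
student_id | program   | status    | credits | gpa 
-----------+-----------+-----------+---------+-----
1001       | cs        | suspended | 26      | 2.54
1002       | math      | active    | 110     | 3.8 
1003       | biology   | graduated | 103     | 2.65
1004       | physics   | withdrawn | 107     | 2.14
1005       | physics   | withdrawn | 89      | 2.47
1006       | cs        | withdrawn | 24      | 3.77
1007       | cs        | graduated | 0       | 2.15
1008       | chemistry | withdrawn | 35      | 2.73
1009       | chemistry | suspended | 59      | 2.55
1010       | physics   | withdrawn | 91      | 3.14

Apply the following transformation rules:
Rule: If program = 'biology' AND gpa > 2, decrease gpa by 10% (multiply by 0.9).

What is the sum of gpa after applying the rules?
27.68

Step 1: Find records where program = 'biology' AND gpa > 2
Step 2: 1 records match, summing to 2.65
Step 3: After multiplier: 2.65 × 0.9 = 2.38
Step 4: Unaffected records sum: 25.29
Step 5: Final sum = 2.38 + 25.29 = 27.68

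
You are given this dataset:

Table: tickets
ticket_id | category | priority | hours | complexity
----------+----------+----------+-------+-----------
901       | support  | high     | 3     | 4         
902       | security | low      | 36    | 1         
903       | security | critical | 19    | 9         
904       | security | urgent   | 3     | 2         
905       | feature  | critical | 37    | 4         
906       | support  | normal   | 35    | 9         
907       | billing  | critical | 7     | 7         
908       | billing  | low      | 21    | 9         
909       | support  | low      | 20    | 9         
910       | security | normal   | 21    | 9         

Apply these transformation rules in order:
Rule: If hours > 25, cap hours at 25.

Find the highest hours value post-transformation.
25

Step 1: Original maximum hours = 37
Step 2: Apply cap at 25
Step 3: 3 records had hours > 25 and were capped
Step 4: Maximum after transformation = 25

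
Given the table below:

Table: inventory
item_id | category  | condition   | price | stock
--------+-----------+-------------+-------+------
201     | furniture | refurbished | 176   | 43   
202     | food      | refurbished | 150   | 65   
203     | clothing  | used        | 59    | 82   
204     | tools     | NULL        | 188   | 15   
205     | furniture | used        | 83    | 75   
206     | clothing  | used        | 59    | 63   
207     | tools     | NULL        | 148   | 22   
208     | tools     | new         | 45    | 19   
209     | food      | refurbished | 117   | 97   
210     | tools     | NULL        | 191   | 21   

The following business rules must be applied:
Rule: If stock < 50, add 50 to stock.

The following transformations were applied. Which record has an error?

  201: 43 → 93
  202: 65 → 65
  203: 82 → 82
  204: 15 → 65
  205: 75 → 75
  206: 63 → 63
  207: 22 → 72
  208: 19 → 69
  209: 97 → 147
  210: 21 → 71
Record 209 has an error. The correct transformed value should be 97, not 147.

Step 1: Check each record against the rule
Step 2: Record 209 has stock = 97
Step 3: Since 97 >= 50, the bonus should not have been applied
Step 4: Correct value = 97, but claimed value = 147
Conclusion: Record 209 has the error.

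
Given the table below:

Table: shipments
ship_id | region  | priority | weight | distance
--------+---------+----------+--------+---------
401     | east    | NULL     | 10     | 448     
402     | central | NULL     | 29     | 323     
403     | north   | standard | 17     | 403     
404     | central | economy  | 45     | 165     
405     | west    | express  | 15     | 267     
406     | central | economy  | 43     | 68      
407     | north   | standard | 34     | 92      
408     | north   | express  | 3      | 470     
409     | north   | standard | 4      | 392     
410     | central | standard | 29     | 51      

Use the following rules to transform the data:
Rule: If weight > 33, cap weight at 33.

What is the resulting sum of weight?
206

Step 1: 3 records have weight > 33
Step 2: These records originally summed to 122
Step 3: After capping: 3 × 33 = 99
Step 4: Unaffected records sum: 107
Step 5: Final sum = 99 + 107 = 206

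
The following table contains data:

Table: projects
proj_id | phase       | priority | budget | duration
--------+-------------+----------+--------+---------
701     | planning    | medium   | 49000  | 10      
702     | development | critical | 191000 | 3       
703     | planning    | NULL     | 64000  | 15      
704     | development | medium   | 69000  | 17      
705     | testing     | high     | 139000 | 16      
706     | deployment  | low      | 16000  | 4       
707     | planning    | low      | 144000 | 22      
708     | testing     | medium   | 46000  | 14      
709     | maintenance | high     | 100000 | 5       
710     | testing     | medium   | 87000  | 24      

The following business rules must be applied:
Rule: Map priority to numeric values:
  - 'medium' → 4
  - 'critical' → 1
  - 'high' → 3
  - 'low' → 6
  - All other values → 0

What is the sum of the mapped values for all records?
35

Step 1: Apply mapping to each record
Step 2: Count by status:
  'medium': 4 records × 4 = 16
  'critical': 1 records × 1 = 1
  'high': 2 records × 3 = 6
  'low': 2 records × 6 = 12
Step 3: Sum all mapped values = 35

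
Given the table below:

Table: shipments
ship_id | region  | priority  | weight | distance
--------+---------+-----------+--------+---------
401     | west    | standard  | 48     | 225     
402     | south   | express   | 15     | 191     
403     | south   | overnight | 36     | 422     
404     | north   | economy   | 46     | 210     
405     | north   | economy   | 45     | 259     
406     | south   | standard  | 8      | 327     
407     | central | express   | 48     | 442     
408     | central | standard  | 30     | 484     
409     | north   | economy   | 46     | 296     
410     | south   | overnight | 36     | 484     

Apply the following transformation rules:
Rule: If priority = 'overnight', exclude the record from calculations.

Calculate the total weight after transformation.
286

Step 1: Identify records where priority = 'overnight'
Step 2: The excluded records sum to 72
Step 3: Original total weight = 358
Step 4: Remaining total = 358 - 72 = 286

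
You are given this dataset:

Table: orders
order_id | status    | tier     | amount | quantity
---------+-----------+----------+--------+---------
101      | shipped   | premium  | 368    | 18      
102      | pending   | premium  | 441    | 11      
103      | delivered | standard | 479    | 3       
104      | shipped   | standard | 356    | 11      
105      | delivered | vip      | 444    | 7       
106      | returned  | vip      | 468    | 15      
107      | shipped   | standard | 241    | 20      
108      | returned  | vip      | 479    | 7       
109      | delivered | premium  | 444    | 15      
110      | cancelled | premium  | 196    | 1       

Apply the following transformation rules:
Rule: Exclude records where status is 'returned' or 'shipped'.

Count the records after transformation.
5

Step 1: Count records to exclude
  - 2 (returned) + 3 (shipped) = 5 records
Step 2: Total records: 10
Step 3: Remaining = 10 - 5 = 5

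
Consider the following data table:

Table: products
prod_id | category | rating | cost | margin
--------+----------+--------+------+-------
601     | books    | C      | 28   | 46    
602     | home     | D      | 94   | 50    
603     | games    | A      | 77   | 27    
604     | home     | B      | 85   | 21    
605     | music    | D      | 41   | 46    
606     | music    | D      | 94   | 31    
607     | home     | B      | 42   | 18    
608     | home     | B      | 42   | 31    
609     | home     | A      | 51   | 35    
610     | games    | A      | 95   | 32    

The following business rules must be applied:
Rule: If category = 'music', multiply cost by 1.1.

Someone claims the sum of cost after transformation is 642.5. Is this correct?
No, the correct result is 662.5.

Step 1: Calculate the correct sum after transformation
Step 2: Apply multiplier 1.1 to records where category = 'music'
Step 3: Correct result = 662.5
Step 4: Claimed result = 642.5
Step 5: 662.5 ≠ 642.5
Conclusion: The claimed result is incorrect. The correct answer is 662.5.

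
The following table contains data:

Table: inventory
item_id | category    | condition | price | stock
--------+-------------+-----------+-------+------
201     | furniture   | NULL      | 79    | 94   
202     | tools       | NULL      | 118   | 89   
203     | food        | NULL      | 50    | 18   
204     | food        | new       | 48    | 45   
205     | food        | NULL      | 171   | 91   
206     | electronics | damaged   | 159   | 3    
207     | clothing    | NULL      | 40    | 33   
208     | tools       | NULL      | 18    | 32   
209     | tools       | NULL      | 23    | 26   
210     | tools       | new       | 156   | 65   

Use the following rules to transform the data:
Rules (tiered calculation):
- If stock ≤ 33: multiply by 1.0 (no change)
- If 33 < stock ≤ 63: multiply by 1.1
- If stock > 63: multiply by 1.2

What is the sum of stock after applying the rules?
568.3

Step 1: Tier 1 (stock ≤ 33): 5 records, sum = 112 × 1.0 = 112.0
Step 2: Tier 2 (33 < stock ≤ 63): 1 records, sum = 45 × 1.1 = 49.5
Step 3: Tier 3 (stock > 63): 4 records, sum = 339 × 1.2 = 406.8
Step 4: Final sum = 112.0 + 49.5 + 406.8 = 568.3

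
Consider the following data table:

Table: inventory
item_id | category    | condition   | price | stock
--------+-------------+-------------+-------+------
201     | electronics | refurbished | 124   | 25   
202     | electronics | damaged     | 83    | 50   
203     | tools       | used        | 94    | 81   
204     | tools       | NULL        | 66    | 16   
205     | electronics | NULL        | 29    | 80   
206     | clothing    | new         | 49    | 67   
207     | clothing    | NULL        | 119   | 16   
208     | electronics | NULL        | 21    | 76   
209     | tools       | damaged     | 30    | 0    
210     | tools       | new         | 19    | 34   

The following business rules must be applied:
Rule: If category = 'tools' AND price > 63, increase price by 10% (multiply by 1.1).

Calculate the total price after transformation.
650.0

Step 1: Find records where category = 'tools' AND price > 63
Step 2: 2 records match, summing to 160
Step 3: After multiplier: 160 × 1.1 = 176.0
Step 4: Unaffected records sum: 474
Step 5: Final sum = 176.0 + 474 = 650.0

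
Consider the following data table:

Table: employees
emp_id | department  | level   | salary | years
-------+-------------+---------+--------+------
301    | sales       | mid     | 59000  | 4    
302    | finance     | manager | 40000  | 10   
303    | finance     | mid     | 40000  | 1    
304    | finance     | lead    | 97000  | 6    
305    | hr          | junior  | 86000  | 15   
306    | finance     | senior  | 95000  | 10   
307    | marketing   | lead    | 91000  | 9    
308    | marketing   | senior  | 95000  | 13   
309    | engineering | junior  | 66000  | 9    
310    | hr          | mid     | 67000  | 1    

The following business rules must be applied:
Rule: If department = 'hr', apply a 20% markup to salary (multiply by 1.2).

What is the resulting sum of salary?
766600.0

Step 1: Records with department = 'hr' have total salary = 153000
Step 2: Apply multiplier: 153000 × 1.2 = 183600.0
Step 3: Other records total: 583000
Step 4: Final sum = 183600.0 + 583000 = 766600.0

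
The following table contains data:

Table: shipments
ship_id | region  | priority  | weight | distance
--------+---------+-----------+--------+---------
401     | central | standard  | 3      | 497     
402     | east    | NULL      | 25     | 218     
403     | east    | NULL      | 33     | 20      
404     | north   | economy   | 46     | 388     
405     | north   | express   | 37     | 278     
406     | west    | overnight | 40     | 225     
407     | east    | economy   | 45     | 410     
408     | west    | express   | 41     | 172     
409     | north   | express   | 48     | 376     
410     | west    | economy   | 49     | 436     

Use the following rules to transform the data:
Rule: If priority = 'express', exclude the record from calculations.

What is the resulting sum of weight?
241

Step 1: Identify records where priority = 'express'
Step 2: The excluded records sum to 126
Step 3: Original total weight = 367
Step 4: Remaining total = 367 - 126 = 241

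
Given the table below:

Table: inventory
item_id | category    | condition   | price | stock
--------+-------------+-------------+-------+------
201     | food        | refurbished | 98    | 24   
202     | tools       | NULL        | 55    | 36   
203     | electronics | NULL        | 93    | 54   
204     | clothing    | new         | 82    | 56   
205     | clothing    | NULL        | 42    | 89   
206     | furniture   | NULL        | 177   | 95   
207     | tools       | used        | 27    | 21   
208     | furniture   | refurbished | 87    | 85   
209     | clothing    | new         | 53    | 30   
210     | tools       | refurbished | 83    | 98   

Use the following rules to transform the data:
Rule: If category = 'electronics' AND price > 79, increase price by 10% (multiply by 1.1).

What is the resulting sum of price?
806.3

Step 1: Find records where category = 'electronics' AND price > 79
Step 2: 1 records match, summing to 93
Step 3: After multiplier: 93 × 1.1 = 102.3
Step 4: Unaffected records sum: 704
Step 5: Final sum = 102.3 + 704 = 806.3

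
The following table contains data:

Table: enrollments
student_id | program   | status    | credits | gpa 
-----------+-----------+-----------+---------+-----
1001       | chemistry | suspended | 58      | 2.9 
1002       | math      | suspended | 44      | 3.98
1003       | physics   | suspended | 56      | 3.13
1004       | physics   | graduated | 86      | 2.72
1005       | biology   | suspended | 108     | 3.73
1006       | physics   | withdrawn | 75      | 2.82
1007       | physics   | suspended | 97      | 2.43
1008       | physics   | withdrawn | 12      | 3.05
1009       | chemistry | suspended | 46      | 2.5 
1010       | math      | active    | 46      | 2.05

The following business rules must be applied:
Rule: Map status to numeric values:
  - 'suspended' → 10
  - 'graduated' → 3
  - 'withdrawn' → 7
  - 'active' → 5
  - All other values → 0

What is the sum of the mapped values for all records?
82

Step 1: Apply mapping to each record
Step 2: Count by status:
  'suspended': 6 records × 10 = 60
  'graduated': 1 records × 3 = 3
  'withdrawn': 2 records × 7 = 14
  'active': 1 records × 5 = 5
Step 3: Sum all mapped values = 82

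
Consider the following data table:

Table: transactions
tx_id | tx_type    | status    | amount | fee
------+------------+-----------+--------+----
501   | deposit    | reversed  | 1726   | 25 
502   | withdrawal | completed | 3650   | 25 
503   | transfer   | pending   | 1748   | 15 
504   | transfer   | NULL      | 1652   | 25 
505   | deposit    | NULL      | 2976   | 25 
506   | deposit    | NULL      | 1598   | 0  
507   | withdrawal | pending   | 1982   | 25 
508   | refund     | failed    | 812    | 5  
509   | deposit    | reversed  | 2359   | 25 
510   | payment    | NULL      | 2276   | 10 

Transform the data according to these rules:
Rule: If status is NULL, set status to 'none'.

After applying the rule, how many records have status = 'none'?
4

Step 1: Count records where status IS NULL
Step 2: Found 4 records with NULL status
Step 3: These records will have status set to 'none'
Step 4: Records already having status = 'none': 0
Step 5: Answer: 4 + 0 = 4 records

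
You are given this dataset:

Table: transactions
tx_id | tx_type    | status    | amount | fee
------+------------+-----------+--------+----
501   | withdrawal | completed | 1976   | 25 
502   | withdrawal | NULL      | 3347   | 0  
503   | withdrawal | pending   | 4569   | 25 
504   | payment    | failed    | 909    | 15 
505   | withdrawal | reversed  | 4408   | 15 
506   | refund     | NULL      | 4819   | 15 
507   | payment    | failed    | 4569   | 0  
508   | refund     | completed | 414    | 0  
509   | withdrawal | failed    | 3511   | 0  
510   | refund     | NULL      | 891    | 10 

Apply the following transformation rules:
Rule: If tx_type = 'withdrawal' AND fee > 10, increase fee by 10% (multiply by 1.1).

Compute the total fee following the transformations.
111.5

Step 1: Find records where tx_type = 'withdrawal' AND fee > 10
Step 2: 3 records match, summing to 65
Step 3: After multiplier: 65 × 1.1 = 71.5
Step 4: Unaffected records sum: 40
Step 5: Final sum = 71.5 + 40 = 111.5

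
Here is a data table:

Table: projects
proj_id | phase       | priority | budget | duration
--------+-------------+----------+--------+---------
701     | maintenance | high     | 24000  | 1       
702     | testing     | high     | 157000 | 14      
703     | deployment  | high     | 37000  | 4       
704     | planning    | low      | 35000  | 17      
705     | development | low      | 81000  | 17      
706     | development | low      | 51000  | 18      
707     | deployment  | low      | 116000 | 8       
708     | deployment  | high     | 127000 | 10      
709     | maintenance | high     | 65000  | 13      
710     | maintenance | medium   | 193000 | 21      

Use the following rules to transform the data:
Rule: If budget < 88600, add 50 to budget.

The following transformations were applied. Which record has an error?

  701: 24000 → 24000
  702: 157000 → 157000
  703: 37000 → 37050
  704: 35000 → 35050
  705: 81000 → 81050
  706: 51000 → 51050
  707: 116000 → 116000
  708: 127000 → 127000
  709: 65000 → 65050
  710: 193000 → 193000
Record 701 has an error. The correct transformed value should be 24050, not 24000.

Step 1: Check each record against the rule
Step 2: Record 701 has budget = 24000
Step 3: Since 24000 < 88600, the bonus should have been applied
Step 4: Correct value = 24050, but claimed value = 24000
Conclusion: Record 701 has the error.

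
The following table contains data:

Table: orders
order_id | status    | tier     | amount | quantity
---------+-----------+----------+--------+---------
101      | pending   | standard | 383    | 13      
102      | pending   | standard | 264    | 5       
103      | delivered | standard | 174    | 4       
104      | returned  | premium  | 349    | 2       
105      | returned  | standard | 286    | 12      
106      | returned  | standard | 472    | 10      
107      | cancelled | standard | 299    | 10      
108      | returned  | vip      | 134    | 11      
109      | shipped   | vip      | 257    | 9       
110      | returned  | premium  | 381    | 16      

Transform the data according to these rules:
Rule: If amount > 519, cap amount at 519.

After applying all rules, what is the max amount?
472

Step 1: Original maximum amount = 472
Step 2: Check cap of 519 against maximum
Step 3: No records exceed the cap (max 472 <= cap 519), so no capping applies
Step 4: Maximum after transformation = 472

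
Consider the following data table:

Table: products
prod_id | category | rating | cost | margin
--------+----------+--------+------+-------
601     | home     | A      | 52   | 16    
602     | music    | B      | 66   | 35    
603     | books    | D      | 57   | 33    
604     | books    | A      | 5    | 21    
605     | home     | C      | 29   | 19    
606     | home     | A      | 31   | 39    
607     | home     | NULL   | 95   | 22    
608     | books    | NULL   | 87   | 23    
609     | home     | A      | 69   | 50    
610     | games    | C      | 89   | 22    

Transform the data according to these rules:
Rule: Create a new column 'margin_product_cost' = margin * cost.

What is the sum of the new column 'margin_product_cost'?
16387

Step 1: For each record, compute margin * cost
Example calculations:
  16 * 52 = 832
  35 * 66 = 2310
  33 * 57 = 1881
  ...
Step 2: Sum all derived values
Step 3: Total = 16387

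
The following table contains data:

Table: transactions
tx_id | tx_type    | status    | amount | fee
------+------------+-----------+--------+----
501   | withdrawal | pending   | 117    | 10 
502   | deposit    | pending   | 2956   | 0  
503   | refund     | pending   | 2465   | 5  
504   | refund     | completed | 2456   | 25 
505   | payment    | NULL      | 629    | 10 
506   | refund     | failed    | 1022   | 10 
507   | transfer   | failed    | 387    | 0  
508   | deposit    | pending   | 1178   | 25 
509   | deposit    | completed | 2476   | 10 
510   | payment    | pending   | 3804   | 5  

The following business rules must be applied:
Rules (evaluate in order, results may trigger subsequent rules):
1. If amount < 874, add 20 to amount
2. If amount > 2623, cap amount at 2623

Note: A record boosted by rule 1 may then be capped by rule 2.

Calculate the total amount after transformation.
16036

Step 1: Apply rule 1 to records with amount < 874
  - 3 records get bonus of 20
  - Of these, 0 records then exceed 2623 and get capped
Step 2: Apply rule 2 to records with amount > 2623
  - 2 records (original) are capped
Step 3: Calculate final sum = 16036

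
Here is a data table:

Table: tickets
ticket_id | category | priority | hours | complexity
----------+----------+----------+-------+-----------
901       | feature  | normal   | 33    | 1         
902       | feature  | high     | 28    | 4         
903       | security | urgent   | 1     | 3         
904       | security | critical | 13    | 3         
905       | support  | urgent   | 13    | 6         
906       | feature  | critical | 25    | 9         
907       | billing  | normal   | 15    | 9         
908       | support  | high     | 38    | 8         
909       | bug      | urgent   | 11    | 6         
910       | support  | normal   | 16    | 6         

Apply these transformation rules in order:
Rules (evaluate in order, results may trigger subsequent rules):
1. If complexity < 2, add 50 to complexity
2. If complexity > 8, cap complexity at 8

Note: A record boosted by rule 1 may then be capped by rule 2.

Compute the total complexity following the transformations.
60

Step 1: Apply rule 1 to records with complexity < 2
  - 1 records get bonus of 50
  - Of these, 1 records then exceed 8 and get capped
Step 2: Apply rule 2 to records with complexity > 8
  - 2 records (original) are capped
Step 3: Calculate final sum = 60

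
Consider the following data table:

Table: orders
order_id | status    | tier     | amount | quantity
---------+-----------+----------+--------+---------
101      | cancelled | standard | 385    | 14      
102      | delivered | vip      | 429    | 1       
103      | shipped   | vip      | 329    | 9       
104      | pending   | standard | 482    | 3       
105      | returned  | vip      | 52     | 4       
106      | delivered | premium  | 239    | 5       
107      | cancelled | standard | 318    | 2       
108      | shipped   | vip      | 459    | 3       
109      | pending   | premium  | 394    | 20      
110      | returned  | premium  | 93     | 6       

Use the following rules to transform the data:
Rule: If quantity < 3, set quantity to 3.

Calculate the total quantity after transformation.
70

Step 1: 2 records have quantity < 3
Step 2: These records originally summed to 3
Step 3: After setting to minimum: 2 × 3 = 6
Step 4: Unaffected records sum: 64
Step 5: Final sum = 6 + 64 = 70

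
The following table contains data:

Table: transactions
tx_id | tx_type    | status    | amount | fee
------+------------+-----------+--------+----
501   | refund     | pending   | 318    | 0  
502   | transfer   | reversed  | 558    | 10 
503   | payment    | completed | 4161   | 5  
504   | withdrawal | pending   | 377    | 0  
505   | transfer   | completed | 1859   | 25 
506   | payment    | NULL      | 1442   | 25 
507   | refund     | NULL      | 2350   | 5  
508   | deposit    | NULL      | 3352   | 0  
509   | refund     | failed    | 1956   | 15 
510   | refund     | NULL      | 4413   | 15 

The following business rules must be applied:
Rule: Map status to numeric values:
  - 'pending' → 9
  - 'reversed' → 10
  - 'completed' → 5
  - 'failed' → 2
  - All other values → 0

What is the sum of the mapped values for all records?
40

Step 1: Apply mapping to each record
Step 2: Count by status:
  'pending': 2 records × 9 = 18
  'reversed': 1 records × 10 = 10
  'completed': 2 records × 5 = 10
  'failed': 1 records × 2 = 2
Step 3: Sum all mapped values = 40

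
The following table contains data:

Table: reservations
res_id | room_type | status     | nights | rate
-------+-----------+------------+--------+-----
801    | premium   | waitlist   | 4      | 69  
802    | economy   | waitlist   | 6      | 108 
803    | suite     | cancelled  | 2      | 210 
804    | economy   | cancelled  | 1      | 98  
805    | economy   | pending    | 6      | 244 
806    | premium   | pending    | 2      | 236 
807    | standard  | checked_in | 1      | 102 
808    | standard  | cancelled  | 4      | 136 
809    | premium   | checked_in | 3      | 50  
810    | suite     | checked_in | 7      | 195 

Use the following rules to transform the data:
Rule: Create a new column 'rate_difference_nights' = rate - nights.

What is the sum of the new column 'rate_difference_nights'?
1412

Step 1: For each record, compute rate - nights
Example calculations:
  69 - 4 = 65
  108 - 6 = 102
  210 - 2 = 208
  ...
Step 2: Sum all derived values
Step 3: Total = 1412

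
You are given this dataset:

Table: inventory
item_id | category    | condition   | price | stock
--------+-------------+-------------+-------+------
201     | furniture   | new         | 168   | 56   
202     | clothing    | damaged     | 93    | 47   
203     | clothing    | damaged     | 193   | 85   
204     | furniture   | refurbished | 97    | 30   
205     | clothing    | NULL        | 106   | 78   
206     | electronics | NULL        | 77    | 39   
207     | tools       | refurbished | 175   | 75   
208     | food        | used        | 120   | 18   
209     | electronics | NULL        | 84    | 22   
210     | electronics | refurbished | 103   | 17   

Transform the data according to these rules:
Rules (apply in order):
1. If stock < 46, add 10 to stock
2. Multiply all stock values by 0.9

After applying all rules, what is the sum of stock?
465.3

Step 1: Apply Rule 1 - Add 10 to records with stock < 46
  - 5 records affected: 126 + (5 × 10) = 176
  - Unaffected records: 341
  - Sum after Rule 1: 517
Step 2: Apply Rule 2 - Multiply all by 0.9
  - 517 × 0.9 = 465.3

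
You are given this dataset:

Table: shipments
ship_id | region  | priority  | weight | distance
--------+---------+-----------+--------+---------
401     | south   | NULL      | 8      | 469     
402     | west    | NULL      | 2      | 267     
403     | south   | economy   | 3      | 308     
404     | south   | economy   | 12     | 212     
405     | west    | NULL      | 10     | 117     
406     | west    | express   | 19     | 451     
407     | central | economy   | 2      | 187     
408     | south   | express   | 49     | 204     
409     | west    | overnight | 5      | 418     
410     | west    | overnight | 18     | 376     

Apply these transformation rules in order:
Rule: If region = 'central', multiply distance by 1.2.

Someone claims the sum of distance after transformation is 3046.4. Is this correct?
Yes, the result is correct.

Step 1: Calculate the correct sum after transformation
Step 2: Apply multiplier 1.2 to records where region = 'central'
Step 3: Correct result = 3046.4
Step 4: Claimed result = 3046.4
Step 5: 3046.4 = 3046.4 ✓
Conclusion: The claimed result is correct.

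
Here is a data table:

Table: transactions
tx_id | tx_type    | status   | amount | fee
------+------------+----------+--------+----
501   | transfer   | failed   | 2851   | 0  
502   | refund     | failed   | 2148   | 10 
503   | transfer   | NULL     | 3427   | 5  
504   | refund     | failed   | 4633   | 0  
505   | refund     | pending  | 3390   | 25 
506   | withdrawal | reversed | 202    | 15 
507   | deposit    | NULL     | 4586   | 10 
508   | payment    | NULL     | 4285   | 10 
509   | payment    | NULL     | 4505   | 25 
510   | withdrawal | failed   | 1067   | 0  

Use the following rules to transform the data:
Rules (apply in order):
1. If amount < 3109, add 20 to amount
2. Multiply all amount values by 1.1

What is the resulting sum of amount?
34291.4

Step 1: Apply Rule 1 - Add 20 to records with amount < 3109
  - 4 records affected: 6268 + (4 × 20) = 6348
  - Unaffected records: 24826
  - Sum after Rule 1: 31174
Step 2: Apply Rule 2 - Multiply all by 1.1
  - 31174 × 1.1 = 34291.4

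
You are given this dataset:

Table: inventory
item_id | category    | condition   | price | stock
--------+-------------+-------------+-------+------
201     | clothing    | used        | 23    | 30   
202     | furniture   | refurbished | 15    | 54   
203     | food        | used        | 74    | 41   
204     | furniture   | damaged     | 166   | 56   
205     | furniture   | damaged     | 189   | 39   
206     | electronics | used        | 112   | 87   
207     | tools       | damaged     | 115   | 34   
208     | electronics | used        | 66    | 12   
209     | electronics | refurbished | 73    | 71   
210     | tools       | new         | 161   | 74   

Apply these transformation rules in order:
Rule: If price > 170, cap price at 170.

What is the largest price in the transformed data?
170

Step 1: Original maximum price = 189
Step 2: Apply cap at 170
Step 3: 1 records had price > 170 and were capped
Step 4: Maximum after transformation = 170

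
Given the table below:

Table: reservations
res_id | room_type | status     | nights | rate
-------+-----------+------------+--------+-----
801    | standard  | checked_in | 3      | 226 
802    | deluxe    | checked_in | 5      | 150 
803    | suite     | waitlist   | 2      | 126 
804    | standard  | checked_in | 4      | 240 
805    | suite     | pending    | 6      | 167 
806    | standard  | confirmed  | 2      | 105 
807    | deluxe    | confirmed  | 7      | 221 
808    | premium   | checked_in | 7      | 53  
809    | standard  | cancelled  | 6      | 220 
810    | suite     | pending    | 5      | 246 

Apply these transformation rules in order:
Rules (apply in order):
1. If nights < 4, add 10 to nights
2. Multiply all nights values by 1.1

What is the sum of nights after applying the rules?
84.7

Step 1: Apply Rule 1 - Add 10 to records with nights < 4
  - 3 records affected: 7 + (3 × 10) = 37
  - Unaffected records: 40
  - Sum after Rule 1: 77
Step 2: Apply Rule 2 - Multiply all by 1.1
  - 77 × 1.1 = 84.7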